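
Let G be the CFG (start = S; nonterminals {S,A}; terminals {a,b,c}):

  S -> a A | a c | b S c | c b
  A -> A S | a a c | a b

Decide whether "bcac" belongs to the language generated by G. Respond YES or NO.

Convert to CNF:
  S -> T0 A | T0 T1 | T1 T2 | T2 X4
  A -> A S | T0 T2 | T0 X3
  T0 -> a
  T1 -> c
  T2 -> b
  X3 -> T0 T1
  X4 -> S T1

Fill CYK table bottom-up:
  T[0,0] 'b' = {T2}  orig:{}
  T[1,1] 'c' = {T1}  orig:{}
  T[2,2] 'a' = {T0}  orig:{}
  T[3,3] 'c' = {T1}  orig:{}
  T[0,1] 'bc' = ∅
  T[1,2] 'ca' = ∅
  T[2,3] 'ac' = {S,X3}  orig:{S}
  T[0,2] 'bca' = ∅
  T[1,3] 'cac' = ∅
  T[0,3] 'bcac' = ∅

S ∉ T[0,3] ⇒ NO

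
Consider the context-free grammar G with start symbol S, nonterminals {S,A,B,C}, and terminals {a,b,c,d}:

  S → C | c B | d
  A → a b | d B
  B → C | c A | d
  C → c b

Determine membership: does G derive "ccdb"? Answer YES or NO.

Convert to CNF:
  S -> T3 B | T3 T1 | d
  A -> T0 T1 | T2 B
  B -> T3 A | T3 T1 | d
  C -> T3 T1
  T0 -> a
  T1 -> b
  T2 -> d
  T3 -> c

CYK table (by increasing span):
  cell(0,0) c: {T3}  orig:{}
  cell(1,1) c: {T3}  orig:{}
  cell(2,2) d: {B,S,T2}  orig:{B,S}
  cell(3,3) b: {T1}  orig:{}
  cell(0,1) cc: ∅
  cell(1,2) cd: {S}
  cell(2,3) db: ∅
  cell(0,2) ccd: ∅
  cell(1,3) cdb: ∅
  cell(0,3) ccdb: ∅

S ∉ T[0,3] ⇒ NO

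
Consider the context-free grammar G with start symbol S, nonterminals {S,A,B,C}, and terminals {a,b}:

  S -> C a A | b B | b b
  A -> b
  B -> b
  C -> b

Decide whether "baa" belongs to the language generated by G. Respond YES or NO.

CNF form of G:
  S -> C X2 | T1 B | T1 T1
  A -> b
  B -> b
  C -> b
  T0 -> a
  T1 -> b
  X2 -> T0 A

CYK fill:
  [0..0]={A,B,C,T1}  "b"  orig:{A,B,C}
  [1..1]={T0}  "a"  orig:{}
  [2..2]={T0}  "a"  orig:{}
  [0..1]=∅  "ba"
  [1..2]=∅  "aa"
  [0..2]=∅  "baa"

S ∉ T[0,2] ⇒ NO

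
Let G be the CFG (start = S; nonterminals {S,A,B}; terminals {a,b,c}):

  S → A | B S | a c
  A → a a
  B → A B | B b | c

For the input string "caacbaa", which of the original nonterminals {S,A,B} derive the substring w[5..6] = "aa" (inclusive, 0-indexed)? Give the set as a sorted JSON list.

CNF form of G:
  S -> B S | T0 T0 | T0 T2
  A -> T0 T0
  B -> A B | B T1 | c
  T0 -> a
  T1 -> b
  T2 -> c

Fill CYK table bottom-up (cells [i..j] with 5 ≤ i ≤ j ≤ 6 only):
  [5..5]={T0}  "a"  orig:{}
  [6..6]={T0}  "a"  orig:{}
  [5..6]={A,S}  "aa"

Original NTs in T[5,6] deriving "aa": ["A", "S"]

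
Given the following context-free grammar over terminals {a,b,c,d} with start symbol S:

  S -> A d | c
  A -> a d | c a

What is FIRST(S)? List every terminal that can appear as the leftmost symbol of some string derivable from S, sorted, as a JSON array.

FIRST iteration:
[1]
  A via A→a d: +{a}
  A via A→c a: +{c}
  S via S→A d: +{a,c}
  FIRST[S]={a,c}  FIRST[A]={a,c}
[2] (stable)
  FIRST[S]={a,c}  FIRST[A]={a,c}

FIRST(S) = ["a", "c"]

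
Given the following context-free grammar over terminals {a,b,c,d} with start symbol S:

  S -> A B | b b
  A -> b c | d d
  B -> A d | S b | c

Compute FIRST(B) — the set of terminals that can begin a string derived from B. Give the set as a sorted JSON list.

Compute FIRST by fixpoint:
iter 1:
  A via A→b c: +{b}
  A via A→d d: +{d}
  B via B→A d: +{b,d}
  B via B→c: +{c}
  S via S→A B: +{b,d}
  FIRST(S)={b,d}  FIRST(A)={b,d}  FIRST(B)={b,c,d}
iter 2: — fixpoint
  FIRST(S)={b,d}  FIRST(A)={b,d}  FIRST(B)={b,c,d}

FIRST(B) = ["b", "c", "d"]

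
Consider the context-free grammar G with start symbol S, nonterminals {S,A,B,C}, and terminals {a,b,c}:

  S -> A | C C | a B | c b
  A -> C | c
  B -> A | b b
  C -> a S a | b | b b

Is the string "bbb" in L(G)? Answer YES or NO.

Convert to CNF:
  S -> C C | T0 B | T0 X6 | T1 T1 | T2 T1 | b | c
  A -> T0 X3 | T1 T1 | b | c
  B -> T0 X4 | T1 T1 | b | c
  C -> T0 X5 | T1 T1 | b
  T0 -> a
  T1 -> b
  T2 -> c
  X3 -> S T0
  X4 -> S T0
  X5 -> S T0
  X6 -> S T0

CYK table (by increasing span):
  cell(0,0) b: {A,B,C,S,T1}  orig:{A,B,C,S}
  cell(1,1) b: {A,B,C,S,T1}  orig:{A,B,C,S}
  cell(2,2) b: {A,B,C,S,T1}  orig:{A,B,C,S}
  cell(0,1) bb: {A,B,C,S}
  cell(1,2) bb: {A,B,C,S}
  cell(0,2) bbb: {S}

S ∈ T[0,2] ⇒ YES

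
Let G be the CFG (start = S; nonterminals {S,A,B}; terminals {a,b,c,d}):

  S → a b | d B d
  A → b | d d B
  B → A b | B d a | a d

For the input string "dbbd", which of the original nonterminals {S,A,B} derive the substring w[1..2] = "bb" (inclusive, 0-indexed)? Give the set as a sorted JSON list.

CNF form of G:
  S -> T0 X5 | T2 T1
  A -> T0 X3 | b
  B -> A T1 | B X4 | T2 T0
  T0 -> d
  T1 -> b
  T2 -> a
  X3 -> T0 B
  X4 -> T0 T2
  X5 -> B T0

CYK table (by increasing span), restricted to cells inside w[1..2]:
  T[1,1] 'b' = {A,T1}  orig:{A}
  T[2,2] 'b' = {A,T1}  orig:{A}
  T[1,2] 'bb' = {B}

Original NTs in T[1,2] deriving "bb": ["B"]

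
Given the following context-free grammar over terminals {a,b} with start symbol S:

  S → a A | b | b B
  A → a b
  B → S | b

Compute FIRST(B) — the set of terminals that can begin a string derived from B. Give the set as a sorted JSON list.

FIRST sets, iterate to fixpoint:
round 1:
  A via A→a b: +{a}
  B via B→b: +{b}
  S via S→a A: +{a}
  S via S→b: +{b}
  FIRST(S)={a,b}  FIRST(A)={a}  FIRST(B)={b}
round 2:
  B via B→S: +{a}
  FIRST(S)={a,b}  FIRST(A)={a}  FIRST(B)={a,b}
round 3: — fixpoint
  FIRST(S)={a,b}  FIRST(A)={a}  FIRST(B)={a,b}

FIRST(B) = ["a", "b"]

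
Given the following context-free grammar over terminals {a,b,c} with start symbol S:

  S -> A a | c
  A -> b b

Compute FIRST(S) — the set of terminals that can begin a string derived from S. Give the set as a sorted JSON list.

FIRST iteration:
round 1:
  A via A→b b: +{b}
  S via S→A a: +{b}
  S via S→c: +{c}
  S: {b,c}  A: {b}
round 2: (stable)
  S: {b,c}  A: {b}

FIRST(S) = ["b", "c"]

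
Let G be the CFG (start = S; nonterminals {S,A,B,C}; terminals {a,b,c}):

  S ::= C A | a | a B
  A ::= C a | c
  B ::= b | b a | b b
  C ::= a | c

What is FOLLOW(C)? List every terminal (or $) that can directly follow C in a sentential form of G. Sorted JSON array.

FIRST iteration:
round 1:
  A via A→c: +{c}
  B via B→b: +{b}
  C via C→a: +{a}
  C via C→c: +{c}
  S via S→C A: +{a,c}
  FIRST[S]={a,c}  FIRST[A]={c}  FIRST[B]={b}  FIRST[C]={a,c}
round 2:
  A via A→C a: +{a}
  FIRST[S]={a,c}  FIRST[A]={a,c}  FIRST[B]={b}  FIRST[C]={a,c}
round 3: (stable)
  FIRST[S]={a,c}  FIRST[A]={a,c}  FIRST[B]={b}  FIRST[C]={a,c}

FOLLOW iteration:
initialize: $ ∈ FOLLOW(S)
pass 1:
  A→C a: FOLLOW(C) ⊇ FIRST(a) = {a}; new: +{a}
  S→C A: FOLLOW(C) ⊇ FIRST(A) = {a,c}; new: +{c}
  S→C A: FOLLOW(A) ⊇ FOLLOW(S) ⊇ {$}; new: +{$}
  S→a B: FOLLOW(B) ⊇ FOLLOW(S) ⊇ {$}; new: +{$}
  FOLLOW[S]={$}  FOLLOW[A]={$}  FOLLOW[B]={$}  FOLLOW[C]={a,c}
pass 2: done
  FOLLOW[S]={$}  FOLLOW[A]={$}  FOLLOW[B]={$}  FOLLOW[C]={a,c}

FOLLOW(C) = ["a", "c"]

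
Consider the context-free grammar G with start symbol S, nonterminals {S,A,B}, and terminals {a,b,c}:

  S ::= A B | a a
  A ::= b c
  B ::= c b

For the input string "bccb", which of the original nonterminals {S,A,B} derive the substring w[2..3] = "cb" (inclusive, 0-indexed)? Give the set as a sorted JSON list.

CNF form of G:
  S -> A B | T2 T2
  A -> T0 T1
  B -> T1 T0
  T0 -> b
  T1 -> c
  T2 -> a

CYK fill (cells [i..j] with 2 ≤ i ≤ j ≤ 3 only):
  [2..2]={T1}  "c"  orig:{}
  [3..3]={T0}  "b"  orig:{}
  [2..3]={B}  "cb"

Original NTs in T[2,3] deriving "cb": ["B"]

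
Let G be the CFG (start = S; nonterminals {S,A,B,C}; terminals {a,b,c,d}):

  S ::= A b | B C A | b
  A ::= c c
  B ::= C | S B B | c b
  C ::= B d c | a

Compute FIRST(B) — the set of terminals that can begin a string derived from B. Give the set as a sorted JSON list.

FIRST sets, iterate to fixpoint:
iter 1:
  A via A→c c: +{c}
  B via B→c b: +{c}
  C via C→B d c: +{c}
  C via C→a: +{a}
  S via S→A b: +{c}
  S via S→b: +{b}
  S: {b,c}  A: {c}  B: {c}  C: {a,c}
iter 2:
  B via B→C: +{a}
  B via B→S B B: +{b}
  C via C→B d c: +{b}
  S via S→B C A: +{a}
  S: {a,b,c}  A: {c}  B: {a,b,c}  C: {a,b,c}
iter 3: — fixpoint
  S: {a,b,c}  A: {c}  B: {a,b,c}  C: {a,b,c}

FIRST(B) = ["a", "b", "c"]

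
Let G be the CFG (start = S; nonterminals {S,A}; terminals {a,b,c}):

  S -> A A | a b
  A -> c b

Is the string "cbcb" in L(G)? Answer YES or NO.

Convert to CNF:
  S -> A A | T2 T1
  A -> T0 T1
  T0 -> c
  T1 -> b
  T2 -> a

CYK table (by increasing span):
  cell(0,0) c: {T0}  orig:{}
  cell(1,1) b: {T1}  orig:{}
  cell(2,2) c: {T0}  orig:{}
  cell(3,3) b: {T1}  orig:{}
  cell(0,1) cb: {A}
  cell(1,2) bc: ∅
  cell(2,3) cb: {A}
  cell(0,2) cbc: ∅
  cell(1,3) bcb: ∅
  cell(0,3) cbcb: {S}

S ∈ T[0,3] ⇒ YES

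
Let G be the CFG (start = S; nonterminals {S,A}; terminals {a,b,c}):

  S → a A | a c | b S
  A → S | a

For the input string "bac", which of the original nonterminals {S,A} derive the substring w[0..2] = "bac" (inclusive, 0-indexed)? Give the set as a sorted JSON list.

CNF form of G:
  S -> T0 A | T0 T1 | T2 S
  A -> T0 A | T0 T1 | T2 S | a
  T0 -> a
  T1 -> c
  T2 -> b

CYK table (by increasing span) (cells [i..j] with 0 ≤ i ≤ j ≤ 2 only):
  T[0,0] 'b' = {T2}  orig:{}
  T[1,1] 'a' = {A,T0}  orig:{A}
  T[2,2] 'c' = {T1}  orig:{}
  T[0,1] 'ba' = ∅
  T[1,2] 'ac' = {A,S}
  T[0,2] 'bac' = {A,S}

Original NTs in T[0,2] deriving "bac": ["A", "S"]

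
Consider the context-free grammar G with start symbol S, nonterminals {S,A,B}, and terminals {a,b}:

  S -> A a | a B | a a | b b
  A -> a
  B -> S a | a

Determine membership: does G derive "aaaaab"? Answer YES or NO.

Convert to CNF:
  S -> A T0 | T0 B | T0 T0 | T1 T1
  A -> a
  B -> S T0 | a
  T0 -> a
  T1 -> b

CYK table (by increasing span):
  cell(0,0) a: {A,B,T0}  orig:{A,B}
  cell(1,1) a: {A,B,T0}  orig:{A,B}
  cell(2,2) a: {A,B,T0}  orig:{A,B}
  cell(3,3) a: {A,B,T0}  orig:{A,B}
  cell(4,4) a: {A,B,T0}  orig:{A,B}
  cell(5,5) b: {T1}  orig:{}
  cell(0,1) aa: {S}
  cell(1,2) aa: {S}
  cell(2,3) aa: {S}
  cell(3,4) aa: {S}
  cell(4,5) ab: ∅
  cell(0,2) aaa: {B}
  cell(1,3) aaa: {B}
  cell(2,4) aaa: {B}
  cell(3,5) aab: ∅
  cell(0,3) aaaa: {S}
  cell(1,4) aaaa: {S}
  cell(2,5) aaab: ∅
  cell(0,4) aaaaa: {B}
  cell(1,5) aaaab: ∅
  cell(0,5) aaaaab: ∅

S ∉ T[0,5] ⇒ NO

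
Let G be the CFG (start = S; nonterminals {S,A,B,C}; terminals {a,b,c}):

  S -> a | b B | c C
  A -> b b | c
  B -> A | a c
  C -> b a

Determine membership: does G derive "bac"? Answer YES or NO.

Convert to CNF:
  S -> T0 B | T2 C | a
  A -> T0 T0 | c
  B -> T0 T0 | T1 T2 | c
  C -> T0 T1
  T0 -> b
  T1 -> a
  T2 -> c

Fill CYK table bottom-up:
  cell(0,0) b: {T0}  orig:{}
  cell(1,1) a: {S,T1}  orig:{S}
  cell(2,2) c: {A,B,T2}  orig:{A,B}
  cell(0,1) ba: {C}
  cell(1,2) ac: {B}
  cell(0,2) bac: {S}

S ∈ T[0,2] ⇒ YES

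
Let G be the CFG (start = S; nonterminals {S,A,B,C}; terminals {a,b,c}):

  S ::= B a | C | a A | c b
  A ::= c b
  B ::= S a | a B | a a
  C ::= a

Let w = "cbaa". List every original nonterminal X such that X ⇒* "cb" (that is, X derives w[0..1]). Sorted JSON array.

Convert to CNF:
  S -> B T2 | T0 T1 | T2 A | a
  A -> T0 T1
  B -> S T2 | T2 B | T2 T2
  C -> a
  T0 -> c
  T1 -> b
  T2 -> a

CYK fill, restricted to cells inside w[0..1]:
  cell(0,0) c: {T0}  orig:{}
  cell(1,1) b: {T1}  orig:{}
  cell(0,1) cb: {A,S}

Original NTs in T[0,1] deriving "cb": ["A", "S"]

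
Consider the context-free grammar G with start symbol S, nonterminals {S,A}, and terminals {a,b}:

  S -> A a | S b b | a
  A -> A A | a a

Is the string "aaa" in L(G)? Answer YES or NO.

Convert to CNF:
  S -> A T0 | S X2 | a
  A -> A A | T0 T0
  T0 -> a
  T1 -> b
  X2 -> T1 T1

CYK fill:
  T[0,0] 'a' = {S,T0}  orig:{S}
  T[1,1] 'a' = {S,T0}  orig:{S}
  T[2,2] 'a' = {S,T0}  orig:{S}
  T[0,1] 'aa' = {A}
  T[1,2] 'aa' = {A}
  T[0,2] 'aaa' = {S}

S ∈ T[0,2] ⇒ YES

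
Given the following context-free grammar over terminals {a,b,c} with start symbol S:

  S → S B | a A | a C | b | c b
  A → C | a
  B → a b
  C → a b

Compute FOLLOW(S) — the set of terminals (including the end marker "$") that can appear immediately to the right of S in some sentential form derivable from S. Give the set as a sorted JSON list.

FIRST iteration:
round 1:
  A via A→a: +{a}
  B via B→a b: +{a}
  C via C→a b: +{a}
  S via S→a A: +{a}
  S via S→b: +{b}
  S via S→c b: +{c}
  FIRST[S]={a,b,c}  FIRST[A]={a}  FIRST[B]={a}  FIRST[C]={a}
round 2: (no change)
  FIRST[S]={a,b,c}  FIRST[A]={a}  FIRST[B]={a}  FIRST[C]={a}

Compute FOLLOW by fixpoint:
initialize: $ ∈ FOLLOW(S)
round 1:
  S→S B: FOLLOW(S) ⊇ FIRST(B) = {a}; new: +{a}
  S→S B: FOLLOW(B) ⊇ FOLLOW(S) ⊇ {$,a}; new: +{$,a}
  S→a A: FOLLOW(A) ⊇ FOLLOW(S) ⊇ {$,a}; new: +{$,a}
  S→a C: FOLLOW(C) ⊇ FOLLOW(S) ⊇ {$,a}; new: +{$,a}
  FOLLOW[S]={$,a}  FOLLOW[A]={$,a}  FOLLOW[B]={$,a}  FOLLOW[C]={$,a}
round 2: (no change)
  FOLLOW[S]={$,a}  FOLLOW[A]={$,a}  FOLLOW[B]={$,a}  FOLLOW[C]={$,a}

FOLLOW(S) = ["$", "a"]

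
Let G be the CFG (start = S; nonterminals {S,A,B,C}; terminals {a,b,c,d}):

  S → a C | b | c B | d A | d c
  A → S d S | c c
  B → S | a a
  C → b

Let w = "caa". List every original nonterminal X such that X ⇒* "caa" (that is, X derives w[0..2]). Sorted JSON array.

CNF form of G:
  S -> T0 A | T0 T1 | T1 B | T2 C | b
  A -> S X3 | T1 T1
  B -> T0 A | T0 T1 | T1 B | T2 C | T2 T2 | b
  C -> b
  T0 -> d
  T1 -> c
  T2 -> a
  X3 -> T0 S

CYK table (by increasing span), restricted to cells inside w[0..2]:
  cell(0,0) c: {T1}  orig:{}
  cell(1,1) a: {T2}  orig:{}
  cell(2,2) a: {T2}  orig:{}
  cell(0,1) ca: ∅
  cell(1,2) aa: {B}
  cell(0,2) caa: {B,S}

Original NTs in T[0,2] deriving "caa": ["B", "S"]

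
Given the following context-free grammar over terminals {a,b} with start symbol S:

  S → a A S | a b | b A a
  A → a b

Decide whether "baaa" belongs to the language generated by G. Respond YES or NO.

CNF form of G:
  S -> T0 T1 | T0 X2 | T1 X3
  A -> T0 T1
  T0 -> a
  T1 -> b
  X2 -> A S
  X3 -> A T0

CYK table (by increasing span):
  [0..0]={T1}  "b"  orig:{}
  [1..1]={T0}  "a"  orig:{}
  [2..2]={T0}  "a"  orig:{}
  [3..3]={T0}  "a"  orig:{}
  [0..1]=∅  "ba"
  [1..2]=∅  "aa"
  [2..3]=∅  "aa"
  [0..2]=∅  "baa"
  [1..3]=∅  "aaa"
  [0..3]=∅  "baaa"

S ∉ T[0,3] ⇒ NO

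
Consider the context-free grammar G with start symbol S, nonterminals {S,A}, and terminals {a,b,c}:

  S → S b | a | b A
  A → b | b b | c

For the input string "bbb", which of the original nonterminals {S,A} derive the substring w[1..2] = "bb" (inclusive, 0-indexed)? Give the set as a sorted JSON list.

CNF form of G:
  S -> S T0 | T0 A | a
  A -> T0 T0 | b | c
  T0 -> b

CYK table (by increasing span), restricted to cells inside w[1..2]:
  cell(1,1) b: {A,T0}  orig:{A}
  cell(2,2) b: {A,T0}  orig:{A}
  cell(1,2) bb: {A,S}

Original NTs in T[1,2] deriving "bb": ["A", "S"]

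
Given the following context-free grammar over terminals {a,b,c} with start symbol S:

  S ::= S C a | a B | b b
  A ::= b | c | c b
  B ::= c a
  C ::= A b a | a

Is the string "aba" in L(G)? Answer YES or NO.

CNF form of G:
  S -> S X4 | T1 T1 | T2 B
  A -> T0 T1 | b | c
  B -> T0 T2
  C -> A X3 | a
  T0 -> c
  T1 -> b
  T2 -> a
  X3 -> T1 T2
  X4 -> C T2

Fill CYK table bottom-up:
  cell(0,0) a: {C,T2}  orig:{C}
  cell(1,1) b: {A,T1}  orig:{A}
  cell(2,2) a: {C,T2}  orig:{C}
  cell(0,1) ab: ∅
  cell(1,2) ba: {X3}  orig:{}
  cell(0,2) aba: ∅

S ∉ T[0,2] ⇒ NO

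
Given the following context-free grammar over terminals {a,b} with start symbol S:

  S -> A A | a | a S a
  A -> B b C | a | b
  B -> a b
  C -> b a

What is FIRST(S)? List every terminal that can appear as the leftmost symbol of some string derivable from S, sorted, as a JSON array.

FIRST iteration:
[1]
  A via A→a: +{a}
  A via A→b: +{b}
  B via B→a b: +{a}
  C via C→b a: +{b}
  S via S→A A: +{a,b}
  S: {a,b}  A: {a,b}  B: {a}  C: {b}
[2] (stable)
  S: {a,b}  A: {a,b}  B: {a}  C: {b}

FIRST(S) = ["a", "b"]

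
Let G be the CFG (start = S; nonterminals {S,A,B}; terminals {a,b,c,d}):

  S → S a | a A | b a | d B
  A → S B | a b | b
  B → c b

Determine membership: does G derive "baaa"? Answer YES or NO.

Convert to CNF:
  S -> S T0 | T0 A | T1 T0 | T3 B
  A -> S B | T0 T1 | b
  B -> T2 T1
  T0 -> a
  T1 -> b
  T2 -> c
  T3 -> d

CYK table (by increasing span):
  cell(0,0) b: {A,T1}  orig:{A}
  cell(1,1) a: {T0}  orig:{}
  cell(2,2) a: {T0}  orig:{}
  cell(3,3) a: {T0}  orig:{}
  cell(0,1) ba: {S}
  cell(1,2) aa: ∅
  cell(2,3) aa: ∅
  cell(0,2) baa: {S}
  cell(1,3) aaa: ∅
  cell(0,3) baaa: {S}

S ∈ T[0,3] ⇒ YES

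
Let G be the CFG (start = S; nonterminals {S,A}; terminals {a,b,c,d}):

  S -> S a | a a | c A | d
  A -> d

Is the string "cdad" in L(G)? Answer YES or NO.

Convert to CNF:
  S -> S T0 | T0 T0 | T1 A | d
  A -> d
  T0 -> a
  T1 -> c

CYK table (by increasing span):
  [0..0]={T1}  "c"  orig:{}
  [1..1]={A,S}  "d"
  [2..2]={T0}  "a"  orig:{}
  [3..3]={A,S}  "d"
  [0..1]={S}  "cd"
  [1..2]={S}  "da"
  [2..3]=∅  "ad"
  [0..2]={S}  "cda"
  [1..3]=∅  "dad"
  [0..3]=∅  "cdad"

S ∉ T[0,3] ⇒ NO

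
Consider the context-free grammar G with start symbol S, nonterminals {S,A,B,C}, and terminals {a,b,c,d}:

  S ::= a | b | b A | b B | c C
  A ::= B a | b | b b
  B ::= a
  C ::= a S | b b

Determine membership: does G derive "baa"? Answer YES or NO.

CNF form of G:
  S -> T1 A | T1 B | T2 C | a | b
  A -> B T0 | T1 T1 | b
  B -> a
  C -> T0 S | T1 T1
  T0 -> a
  T1 -> b
  T2 -> c

CYK table (by increasing span):
  cell(0,0) b: {A,S,T1}  orig:{A,S}
  cell(1,1) a: {B,S,T0}  orig:{B,S}
  cell(2,2) a: {B,S,T0}  orig:{B,S}
  cell(0,1) ba: {S}
  cell(1,2) aa: {A,C}
  cell(0,2) baa: {S}

S ∈ T[0,2] ⇒ YES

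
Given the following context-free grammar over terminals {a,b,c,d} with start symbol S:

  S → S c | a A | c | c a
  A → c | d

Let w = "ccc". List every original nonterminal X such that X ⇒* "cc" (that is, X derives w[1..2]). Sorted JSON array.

CNF form of G:
  S -> S T0 | T0 T1 | T1 A | c
  A -> c | d
  T0 -> c
  T1 -> a

CYK fill — only the sub-triangle for w[1..2]:
  [1..1]={A,S,T0}  "c"  orig:{A,S}
  [2..2]={A,S,T0}  "c"  orig:{A,S}
  [1..2]={S}  "cc"

Original NTs in T[1,2] deriving "cc": ["S"]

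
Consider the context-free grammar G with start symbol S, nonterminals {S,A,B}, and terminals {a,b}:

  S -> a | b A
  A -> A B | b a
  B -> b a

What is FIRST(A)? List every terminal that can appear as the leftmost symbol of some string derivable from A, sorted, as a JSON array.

FIRST iteration:
pass 1:
  A via A→b a: +{b}
  B via B→b a: +{b}
  S via S→a: +{a}
  S via S→b A: +{b}
  S: {a,b}  A: {b}  B: {b}
pass 2: done
  S: {a,b}  A: {b}  B: {b}

FIRST(A) = ["b"]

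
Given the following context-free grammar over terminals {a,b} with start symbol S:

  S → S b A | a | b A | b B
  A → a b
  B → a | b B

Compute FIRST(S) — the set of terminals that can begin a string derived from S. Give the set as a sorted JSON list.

Compute FIRST by fixpoint:
pass 1:
  A via A→a b: +{a}
  B via B→a: +{a}
  B via B→b B: +{b}
  S via S→a: +{a}
  S via S→b A: +{b}
  FIRST(S)={a,b}  FIRST(A)={a}  FIRST(B)={a,b}
pass 2: (no change)
  FIRST(S)={a,b}  FIRST(A)={a}  FIRST(B)={a,b}

FIRST(S) = ["a", "b"]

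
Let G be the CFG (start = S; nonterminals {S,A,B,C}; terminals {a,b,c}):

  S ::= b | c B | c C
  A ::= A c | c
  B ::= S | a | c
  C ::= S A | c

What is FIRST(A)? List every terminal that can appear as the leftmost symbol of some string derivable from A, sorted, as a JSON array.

Compute FIRST by fixpoint:
iter 1:
  A via A→c: +{c}
  B via B→a: +{a}
  B via B→c: +{c}
  C via C→c: +{c}
  S via S→b: +{b}
  S via S→c B: +{c}
  FIRST(S)={b,c}  FIRST(A)={c}  FIRST(B)={a,c}  FIRST(C)={c}
iter 2:
  B via B→S: +{b}
  C via C→S A: +{b}
  FIRST(S)={b,c}  FIRST(A)={c}  FIRST(B)={a,b,c}  FIRST(C)={b,c}
iter 3: (no change)
  FIRST(S)={b,c}  FIRST(A)={c}  FIRST(B)={a,b,c}  FIRST(C)={b,c}

FIRST(A) = ["c"]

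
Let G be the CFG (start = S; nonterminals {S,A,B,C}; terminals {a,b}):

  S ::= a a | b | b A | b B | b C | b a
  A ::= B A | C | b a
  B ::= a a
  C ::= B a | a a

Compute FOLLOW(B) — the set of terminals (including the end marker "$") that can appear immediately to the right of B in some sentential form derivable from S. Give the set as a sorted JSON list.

FIRST iteration:
iter 1:
  A via A→b a: +{b}
  B via B→a a: +{a}
  C via C→B a: +{a}
  S via S→a a: +{a}
  S via S→b: +{b}
  S: {a,b}  A: {b}  B: {a}  C: {a}
iter 2:
  A via A→B A: +{a}
  S: {a,b}  A: {a,b}  B: {a}  C: {a}
iter 3: — fixpoint
  S: {a,b}  A: {a,b}  B: {a}  C: {a}

FOLLOW iteration:
seed FOLLOW(S) with $
round 1:
  A→B A: FOLLOW(B) ⊇ FIRST(A) = {a,b}; new: +{a,b}
  S→b A: FOLLOW(A) ⊇ FOLLOW(S) ⊇ {$}; new: +{$}
  S→b B: FOLLOW(B) ⊇ FOLLOW(S) ⊇ {$}; new: +{$}
  S→b C: FOLLOW(C) ⊇ FOLLOW(S) ⊇ {$}; new: +{$}
  FOLLOW(S)={$}  FOLLOW(A)={$}  FOLLOW(B)={$,a,b}  FOLLOW(C)={$}
round 2: — fixpoint
  FOLLOW(S)={$}  FOLLOW(A)={$}  FOLLOW(B)={$,a,b}  FOLLOW(C)={$}

FOLLOW(B) = ["$", "a", "b"]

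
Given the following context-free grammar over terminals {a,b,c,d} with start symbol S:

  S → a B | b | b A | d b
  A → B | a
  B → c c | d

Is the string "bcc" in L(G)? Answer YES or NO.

CNF form of G:
  S -> T1 B | T2 A | T3 T2 | b
  A -> T0 T0 | a | d
  B -> T0 T0 | d
  T0 -> c
  T1 -> a
  T2 -> b
  T3 -> d

CYK fill:
  cell(0,0) b: {S,T2}  orig:{S}
  cell(1,1) c: {T0}  orig:{}
  cell(2,2) c: {T0}  orig:{}
  cell(0,1) bc: ∅
  cell(1,2) cc: {A,B}
  cell(0,2) bcc: {S}

S ∈ T[0,2] ⇒ YES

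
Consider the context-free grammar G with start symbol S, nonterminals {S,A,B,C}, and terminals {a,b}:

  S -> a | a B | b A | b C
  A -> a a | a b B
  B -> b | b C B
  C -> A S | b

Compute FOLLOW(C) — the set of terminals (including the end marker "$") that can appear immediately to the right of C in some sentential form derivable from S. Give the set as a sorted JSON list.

Compute FIRST by fixpoint:
iter 1:
  A via A→a a: +{a}
  B via B→b: +{b}
  C via C→A S: +{a}
  C via C→b: +{b}
  S via S→a: +{a}
  S via S→b A: +{b}
  S: {a,b}  A: {a}  B: {b}  C: {a,b}
iter 2: — fixpoint
  S: {a,b}  A: {a}  B: {b}  C: {a,b}

Compute FOLLOW by fixpoint:
initialize: $ ∈ FOLLOW(S)
round 1:
  B→b C B: FOLLOW(C) ⊇ FIRST(B) = {b}; new: +{b}
  C→A S: FOLLOW(A) ⊇ FIRST(S) = {a,b}; new: +{a,b}
  C→A S: FOLLOW(S) ⊇ FOLLOW(C) ⊇ {b}; new: +{b}
  S→a B: FOLLOW(B) ⊇ FOLLOW(S) ⊇ {$,b}; new: +{$,b}
  S→b A: FOLLOW(A) ⊇ FOLLOW(S) ⊇ {$,b}; new: +{$}
  S→b C: FOLLOW(C) ⊇ FOLLOW(S) ⊇ {$,b}; new: +{$}
  FOLLOW(S)={$,b}  FOLLOW(A)={$,a,b}  FOLLOW(B)={$,b}  FOLLOW(C)={$,b}
round 2:
  A→a b B: FOLLOW(B) ⊇ FOLLOW(A) ⊇ {$,a,b}; new: +{a}
  FOLLOW(S)={$,b}  FOLLOW(A)={$,a,b}  FOLLOW(B)={$,a,b}  FOLLOW(C)={$,b}
round 3: done
  FOLLOW(S)={$,b}  FOLLOW(A)={$,a,b}  FOLLOW(B)={$,a,b}  FOLLOW(C)={$,b}

FOLLOW(C) = ["$", "b"]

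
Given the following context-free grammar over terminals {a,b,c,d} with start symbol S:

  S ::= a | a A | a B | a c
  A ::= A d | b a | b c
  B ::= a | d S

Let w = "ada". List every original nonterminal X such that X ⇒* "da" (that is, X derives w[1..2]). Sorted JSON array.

Convert to CNF:
  S -> T2 A | T2 B | T2 T3 | a
  A -> A T0 | T1 T2 | T1 T3
  B -> T0 S | a
  T0 -> d
  T1 -> b
  T2 -> a
  T3 -> c

Fill CYK table bottom-up, restricted to cells inside w[1..2]:
  cell(1,1) d: {T0}  orig:{}
  cell(2,2) a: {B,S,T2}  orig:{B,S}
  cell(1,2) da: {B}

Original NTs in T[1,2] deriving "da": ["B"]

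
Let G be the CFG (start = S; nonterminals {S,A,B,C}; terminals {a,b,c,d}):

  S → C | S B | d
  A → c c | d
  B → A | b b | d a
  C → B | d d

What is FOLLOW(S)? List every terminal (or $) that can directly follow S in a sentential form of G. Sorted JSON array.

FIRST sets, iterate to fixpoint:
[1]
  A via A→c c: +{c}
  A via A→d: +{d}
  B via B→A: +{c,d}
  B via B→b b: +{b}
  C via C→B: +{b,c,d}
  S via S→C: +{b,c,d}
  FIRST(S)={b,c,d}  FIRST(A)={c,d}  FIRST(B)={b,c,d}  FIRST(C)={b,c,d}
[2] (no change)
  FIRST(S)={b,c,d}  FIRST(A)={c,d}  FIRST(B)={b,c,d}  FIRST(C)={b,c,d}

Compute FOLLOW by fixpoint:
initialize: $ ∈ FOLLOW(S)
pass 1:
  S→C: FOLLOW(C) ⊇ FOLLOW(S) ⊇ {$}; new: +{$}
  S→S B: FOLLOW(S) ⊇ FIRST(B) = {b,c,d}; new: +{b,c,d}
  S→S B: FOLLOW(B) ⊇ FOLLOW(S) ⊇ {$,b,c,d}; new: +{$,b,c,d}
  S: {$,b,c,d}  A: {}  B: {$,b,c,d}  C: {$}
pass 2:
  B→A: FOLLOW(A) ⊇ FOLLOW(B) ⊇ {$,b,c,d}; new: +{$,b,c,d}
  S→C: FOLLOW(C) ⊇ FOLLOW(S) ⊇ {$,b,c,d}; new: +{b,c,d}
  S: {$,b,c,d}  A: {$,b,c,d}  B: {$,b,c,d}  C: {$,b,c,d}
pass 3: (stable)
  S: {$,b,c,d}  A: {$,b,c,d}  B: {$,b,c,d}  C: {$,b,c,d}

FOLLOW(S) = ["$", "b", "c", "d"]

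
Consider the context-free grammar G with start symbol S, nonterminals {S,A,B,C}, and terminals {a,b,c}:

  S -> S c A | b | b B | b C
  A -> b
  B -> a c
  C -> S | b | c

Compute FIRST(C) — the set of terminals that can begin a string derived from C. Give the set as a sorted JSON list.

FIRST iteration:
iter 1:
  A via A→b: +{b}
  B via B→a c: +{a}
  C via C→b: +{b}
  C via C→c: +{c}
  S via S→b: +{b}
  FIRST(S)={b}  FIRST(A)={b}  FIRST(B)={a}  FIRST(C)={b,c}
iter 2: — fixpoint
  FIRST(S)={b}  FIRST(A)={b}  FIRST(B)={a}  FIRST(C)={b,c}

FIRST(C) = ["b", "c"]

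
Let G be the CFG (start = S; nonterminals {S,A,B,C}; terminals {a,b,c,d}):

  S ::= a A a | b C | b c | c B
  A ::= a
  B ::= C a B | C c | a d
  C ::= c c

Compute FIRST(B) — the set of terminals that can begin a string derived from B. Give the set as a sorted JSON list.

FIRST sets, iterate to fixpoint:
iter 1:
  A via A→a: +{a}
  B via B→a d: +{a}
  C via C→c c: +{c}
  S via S→a A a: +{a}
  S via S→b C: +{b}
  S via S→c B: +{c}
  FIRST(S)={a,b,c}  FIRST(A)={a}  FIRST(B)={a}  FIRST(C)={c}
iter 2:
  B via B→C a B: +{c}
  FIRST(S)={a,b,c}  FIRST(A)={a}  FIRST(B)={a,c}  FIRST(C)={c}
iter 3: (no change)
  FIRST(S)={a,b,c}  FIRST(A)={a}  FIRST(B)={a,c}  FIRST(C)={c}

FIRST(B) = ["a", "c"]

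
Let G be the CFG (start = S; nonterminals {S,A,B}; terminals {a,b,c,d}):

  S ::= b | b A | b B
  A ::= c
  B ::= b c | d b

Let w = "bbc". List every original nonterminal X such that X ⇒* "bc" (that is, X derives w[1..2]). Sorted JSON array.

Convert to CNF:
  S -> T0 A | T0 B | b
  A -> c
  B -> T0 T1 | T2 T0
  T0 -> b
  T1 -> c
  T2 -> d

CYK fill (cells [i..j] with 1 ≤ i ≤ j ≤ 2 only):
  [1..1]={S,T0}  "b"  orig:{S}
  [2..2]={A,T1}  "c"  orig:{A}
  [1..2]={B,S}  "bc"

Original NTs in T[1,2] deriving "bc": ["B", "S"]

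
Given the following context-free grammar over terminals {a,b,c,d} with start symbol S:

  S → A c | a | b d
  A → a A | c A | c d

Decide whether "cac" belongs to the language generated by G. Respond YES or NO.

CNF form of G:
  S -> A T1 | T3 T2 | a
  A -> T0 A | T1 A | T1 T2
  T0 -> a
  T1 -> c
  T2 -> d
  T3 -> b

CYK table (by increasing span):
  T[0,0] 'c' = {T1}  orig:{}
  T[1,1] 'a' = {S,T0}  orig:{S}
  T[2,2] 'c' = {T1}  orig:{}
  T[0,1] 'ca' = ∅
  T[1,2] 'ac' = ∅
  T[0,2] 'cac' = ∅

S ∉ T[0,2] ⇒ NO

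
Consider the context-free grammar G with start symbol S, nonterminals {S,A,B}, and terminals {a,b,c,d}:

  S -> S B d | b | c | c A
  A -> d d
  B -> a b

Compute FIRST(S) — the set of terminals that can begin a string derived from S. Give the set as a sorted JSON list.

FIRST sets, iterate to fixpoint:
[1]
  A via A→d d: +{d}
  B via B→a b: +{a}
  S via S→b: +{b}
  S via S→c: +{c}
  S: {b,c}  A: {d}  B: {a}
[2] done
  S: {b,c}  A: {d}  B: {a}

FIRST(S) = ["b", "c"]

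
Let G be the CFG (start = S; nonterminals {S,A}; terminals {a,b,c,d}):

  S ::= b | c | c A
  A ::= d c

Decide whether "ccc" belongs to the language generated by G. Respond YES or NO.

CNF form of G:
  S -> T1 A | b | c
  A -> T0 T1
  T0 -> d
  T1 -> c

CYK fill:
  T[0,0] 'c' = {S,T1}  orig:{S}
  T[1,1] 'c' = {S,T1}  orig:{S}
  T[2,2] 'c' = {S,T1}  orig:{S}
  T[0,1] 'cc' = ∅
  T[1,2] 'cc' = ∅
  T[0,2] 'ccc' = ∅

S ∉ T[0,2] ⇒ NO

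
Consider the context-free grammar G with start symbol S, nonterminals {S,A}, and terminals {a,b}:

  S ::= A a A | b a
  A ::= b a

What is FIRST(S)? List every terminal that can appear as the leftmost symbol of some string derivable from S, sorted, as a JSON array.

FIRST sets, iterate to fixpoint:
iter 1:
  A via A→b a: +{b}
  S via S→A a A: +{b}
  FIRST[S]={b}  FIRST[A]={b}
iter 2: — fixpoint
  FIRST[S]={b}  FIRST[A]={b}

FIRST(S) = ["b"]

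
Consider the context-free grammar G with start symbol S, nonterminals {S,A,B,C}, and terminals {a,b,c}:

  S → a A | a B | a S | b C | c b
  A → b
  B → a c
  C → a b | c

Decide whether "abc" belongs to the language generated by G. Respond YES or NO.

Convert to CNF:
  S -> T0 A | T0 B | T0 S | T1 T2 | T2 C
  A -> b
  B -> T0 T1
  C -> T0 T2 | c
  T0 -> a
  T1 -> c
  T2 -> b

CYK fill:
  T[0,0] 'a' = {T0}  orig:{}
  T[1,1] 'b' = {A,T2}  orig:{A}
  T[2,2] 'c' = {C,T1}  orig:{C}
  T[0,1] 'ab' = {C,S}
  T[1,2] 'bc' = {S}
  T[0,2] 'abc' = {S}

S ∈ T[0,2] ⇒ YES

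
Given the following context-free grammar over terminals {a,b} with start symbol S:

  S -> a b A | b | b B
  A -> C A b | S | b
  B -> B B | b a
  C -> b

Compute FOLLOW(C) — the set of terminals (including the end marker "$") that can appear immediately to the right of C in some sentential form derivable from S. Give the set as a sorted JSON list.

Compute FIRST by fixpoint:
[1]
  A via A→b: +{b}
  B via B→b a: +{b}
  C via C→b: +{b}
  S via S→a b A: +{a}
  S via S→b: +{b}
  S: {a,b}  A: {b}  B: {b}  C: {b}
[2]
  A via A→S: +{a}
  S: {a,b}  A: {a,b}  B: {b}  C: {b}
[3] (no change)
  S: {a,b}  A: {a,b}  B: {b}  C: {b}

Compute FOLLOW by fixpoint:
FOLLOW(S) := {$}
[1]
  A→C A b: FOLLOW(C) ⊇ FIRST(A) = {a,b}; new: +{a,b}
  A→C A b: FOLLOW(A) ⊇ FIRST(b) = {b}; new: +{b}
  A→S: FOLLOW(S) ⊇ FOLLOW(A) ⊇ {b}; new: +{b}
  B→B B: FOLLOW(B) ⊇ FIRST(B) = {b}; new: +{b}
  S→a b A: FOLLOW(A) ⊇ FOLLOW(S) ⊇ {$,b}; new: +{$}
  S→b B: FOLLOW(B) ⊇ FOLLOW(S) ⊇ {$,b}; new: +{$}
  FOLLOW[S]={$,b}  FOLLOW[A]={$,b}  FOLLOW[B]={$,b}  FOLLOW[C]={a,b}
[2] — fixpoint
  FOLLOW[S]={$,b}  FOLLOW[A]={$,b}  FOLLOW[B]={$,b}  FOLLOW[C]={a,b}

FOLLOW(C) = ["a", "b"]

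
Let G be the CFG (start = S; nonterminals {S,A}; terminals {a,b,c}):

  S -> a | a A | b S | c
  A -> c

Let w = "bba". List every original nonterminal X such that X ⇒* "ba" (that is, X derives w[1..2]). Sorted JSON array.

CNF form of G:
  S -> T0 A | T1 S | a | c
  A -> c
  T0 -> a
  T1 -> b

Fill CYK table bottom-up, restricted to cells inside w[1..2]:
  T[1,1] 'b' = {T1}  orig:{}
  T[2,2] 'a' = {S,T0}  orig:{S}
  T[1,2] 'ba' = {S}

Original NTs in T[1,2] deriving "ba": ["S"]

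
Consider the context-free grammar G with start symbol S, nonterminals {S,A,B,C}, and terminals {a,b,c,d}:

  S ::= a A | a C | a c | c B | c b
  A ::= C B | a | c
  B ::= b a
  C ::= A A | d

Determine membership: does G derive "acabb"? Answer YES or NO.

Convert to CNF:
  S -> T1 A | T1 C | T1 T2 | T2 B | T2 T0
  A -> C B | a | c
  B -> T0 T1
  C -> A A | d
  T0 -> b
  T1 -> a
  T2 -> c

CYK table (by increasing span):
  cell(0,0) a: {A,T1}  orig:{A}
  cell(1,1) c: {A,T2}  orig:{A}
  cell(2,2) a: {A,T1}  orig:{A}
  cell(3,3) b: {T0}  orig:{}
  cell(4,4) b: {T0}  orig:{}
  cell(0,1) ac: {C,S}
  cell(1,2) ca: {C}
  cell(2,3) ab: ∅
  cell(3,4) bb: ∅
  cell(0,2) aca: {S}
  cell(1,3) cab: ∅
  cell(2,4) abb: ∅
  cell(0,3) acab: ∅
  cell(1,4) cabb: ∅
  cell(0,4) acabb: ∅

S ∉ T[0,4] ⇒ NO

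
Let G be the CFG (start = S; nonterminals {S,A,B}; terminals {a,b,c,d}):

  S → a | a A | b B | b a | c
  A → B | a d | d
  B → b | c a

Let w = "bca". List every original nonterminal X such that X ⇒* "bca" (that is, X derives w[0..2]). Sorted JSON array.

Convert to CNF:
  S -> T0 A | T3 B | T3 T0 | a | c
  A -> T0 T1 | T2 T0 | b | d
  B -> T2 T0 | b
  T0 -> a
  T1 -> d
  T2 -> c
  T3 -> b

CYK table (by increasing span) — only the sub-triangle for w[0..2]:
  cell(0,0) b: {A,B,T3}  orig:{A,B}
  cell(1,1) c: {S,T2}  orig:{S}
  cell(2,2) a: {S,T0}  orig:{S}
  cell(0,1) bc: ∅
  cell(1,2) ca: {A,B}
  cell(0,2) bca: {S}

Original NTs in T[0,2] deriving "bca": ["S"]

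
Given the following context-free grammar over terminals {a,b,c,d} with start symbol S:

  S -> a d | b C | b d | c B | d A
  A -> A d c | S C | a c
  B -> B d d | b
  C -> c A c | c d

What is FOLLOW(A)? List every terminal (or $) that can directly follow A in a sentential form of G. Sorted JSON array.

Compute FIRST by fixpoint:
pass 1:
  A via A→a c: +{a}
  B via B→b: +{b}
  C via C→c A c: +{c}
  S via S→a d: +{a}
  S via S→b C: +{b}
  S via S→c B: +{c}
  S via S→d A: +{d}
  FIRST[S]={a,b,c,d}  FIRST[A]={a}  FIRST[B]={b}  FIRST[C]={c}
pass 2:
  A via A→S C: +{b,c,d}
  FIRST[S]={a,b,c,d}  FIRST[A]={a,b,c,d}  FIRST[B]={b}  FIRST[C]={c}
pass 3: — fixpoint
  FIRST[S]={a,b,c,d}  FIRST[A]={a,b,c,d}  FIRST[B]={b}  FIRST[C]={c}

FOLLOW iteration:
seed FOLLOW(S) with $
pass 1:
  A→A d c: FOLLOW(A) ⊇ FIRST(d) = {d}; new: +{d}
  A→S C: FOLLOW(S) ⊇ FIRST(C) = {c}; new: +{c}
  A→S C: FOLLOW(C) ⊇ FOLLOW(A) ⊇ {d}; new: +{d}
  B→B d d: FOLLOW(B) ⊇ FIRST(d) = {d}; new: +{d}
  C→c A c: FOLLOW(A) ⊇ FIRST(c) = {c}; new: +{c}
  S→b C: FOLLOW(C) ⊇ FOLLOW(S) ⊇ {$,c}; new: +{$,c}
  S→c B: FOLLOW(B) ⊇ FOLLOW(S) ⊇ {$,c}; new: +{$,c}
  S→d A: FOLLOW(A) ⊇ FOLLOW(S) ⊇ {$,c}; new: +{$}
  FOLLOW(S)={$,c}  FOLLOW(A)={$,c,d}  FOLLOW(B)={$,c,d}  FOLLOW(C)={$,c,d}
pass 2: (no change)
  FOLLOW(S)={$,c}  FOLLOW(A)={$,c,d}  FOLLOW(B)={$,c,d}  FOLLOW(C)={$,c,d}

FOLLOW(A) = ["$", "c", "d"]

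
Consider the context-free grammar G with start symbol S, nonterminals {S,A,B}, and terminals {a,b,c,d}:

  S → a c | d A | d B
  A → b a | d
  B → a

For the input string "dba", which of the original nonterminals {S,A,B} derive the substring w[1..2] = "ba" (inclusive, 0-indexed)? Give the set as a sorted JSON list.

Convert to CNF:
  S -> T1 T2 | T3 A | T3 B
  A -> T0 T1 | d
  B -> a
  T0 -> b
  T1 -> a
  T2 -> c
  T3 -> d

CYK fill, restricted to cells inside w[1..2]:
  [1..1]={T0}  "b"  orig:{}
  [2..2]={B,T1}  "a"  orig:{B}
  [1..2]={A}  "ba"

Original NTs in T[1,2] deriving "ba": ["A"]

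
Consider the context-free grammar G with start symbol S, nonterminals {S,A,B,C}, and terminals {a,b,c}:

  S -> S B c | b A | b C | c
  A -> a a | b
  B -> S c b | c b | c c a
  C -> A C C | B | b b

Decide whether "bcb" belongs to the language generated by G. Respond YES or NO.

Convert to CNF:
  S -> S X8 | T2 A | T2 C | c
  A -> T0 T0 | b
  B -> S X3 | T1 T2 | T1 X4
  C -> A X5 | S X6 | T1 T2 | T1 X7 | T2 T2
  T0 -> a
  T1 -> c
  T2 -> b
  X3 -> T1 T2
  X4 -> T1 T0
  X5 -> C C
  X6 -> T1 T2
  X7 -> T1 T0
  X8 -> B T1

CYK table (by increasing span):
  [0..0]={A,T2}  "b"  orig:{A}
  [1..1]={S,T1}  "c"  orig:{S}
  [2..2]={A,T2}  "b"  orig:{A}
  [0..1]=∅  "bc"
  [1..2]={B,C,X3,X6}  "cb"  orig:{B,C}
  [0..2]={S}  "bcb"

S ∈ T[0,2] ⇒ YES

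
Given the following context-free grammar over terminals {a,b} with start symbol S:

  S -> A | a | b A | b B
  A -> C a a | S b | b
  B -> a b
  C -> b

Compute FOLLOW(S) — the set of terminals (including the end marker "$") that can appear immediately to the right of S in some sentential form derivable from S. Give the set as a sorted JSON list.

FIRST iteration:
[1]
  A via A→b: +{b}
  B via B→a b: +{a}
  C via C→b: +{b}
  S via S→A: +{b}
  S via S→a: +{a}
  FIRST(S)={a,b}  FIRST(A)={b}  FIRST(B)={a}  FIRST(C)={b}
[2]
  A via A→S b: +{a}
  FIRST(S)={a,b}  FIRST(A)={a,b}  FIRST(B)={a}  FIRST(C)={b}
[3] (no change)
  FIRST(S)={a,b}  FIRST(A)={a,b}  FIRST(B)={a}  FIRST(C)={b}

FOLLOW iteration:
initialize: $ ∈ FOLLOW(S)
[1]
  A→C a a: FOLLOW(C) ⊇ FIRST(a) = {a}; new: +{a}
  A→S b: FOLLOW(S) ⊇ FIRST(b) = {b}; new: +{b}
  S→A: FOLLOW(A) ⊇ FOLLOW(S) ⊇ {$,b}; new: +{$,b}
  S→b B: FOLLOW(B) ⊇ FOLLOW(S) ⊇ {$,b}; new: +{$,b}
  S: {$,b}  A: {$,b}  B: {$,b}  C: {a}
[2] — fixpoint
  S: {$,b}  A: {$,b}  B: {$,b}  C: {a}

FOLLOW(S) = ["$", "b"]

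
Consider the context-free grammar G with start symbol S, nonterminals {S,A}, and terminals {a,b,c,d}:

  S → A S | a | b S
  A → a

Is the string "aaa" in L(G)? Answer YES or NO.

CNF form of G:
  S -> A S | T0 S | a
  A -> a
  T0 -> b

Fill CYK table bottom-up:
  cell(0,0) a: {A,S}
  cell(1,1) a: {A,S}
  cell(2,2) a: {A,S}
  cell(0,1) aa: {S}
  cell(1,2) aa: {S}
  cell(0,2) aaa: {S}

S ∈ T[0,2] ⇒ YES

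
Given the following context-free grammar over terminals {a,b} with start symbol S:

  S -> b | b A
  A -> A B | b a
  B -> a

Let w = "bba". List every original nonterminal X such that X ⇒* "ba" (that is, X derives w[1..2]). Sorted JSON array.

Convert to CNF:
  S -> T0 A | b
  A -> A B | T0 T1
  B -> a
  T0 -> b
  T1 -> a

Fill CYK table bottom-up, restricted to cells inside w[1..2]:
  cell(1,1) b: {S,T0}  orig:{S}
  cell(2,2) a: {B,T1}  orig:{B}
  cell(1,2) ba: {A}

Original NTs in T[1,2] deriving "ba": ["A"]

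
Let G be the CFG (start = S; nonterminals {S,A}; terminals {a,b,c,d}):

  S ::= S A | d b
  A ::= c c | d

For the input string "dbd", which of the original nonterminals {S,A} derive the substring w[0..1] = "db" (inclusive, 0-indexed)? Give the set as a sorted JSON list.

CNF form of G:
  S -> S A | T1 T2
  A -> T0 T0 | d
  T0 -> c
  T1 -> d
  T2 -> b

CYK table (by increasing span) — only the sub-triangle for w[0..1]:
  T[0,0] 'd' = {A,T1}  orig:{A}
  T[1,1] 'b' = {T2}  orig:{}
  T[0,1] 'db' = {S}

Original NTs in T[0,1] deriving "db": ["S"]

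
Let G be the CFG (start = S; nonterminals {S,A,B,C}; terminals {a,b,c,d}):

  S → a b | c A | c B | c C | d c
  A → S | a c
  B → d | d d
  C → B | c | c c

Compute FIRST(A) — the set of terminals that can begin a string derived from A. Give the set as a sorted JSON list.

FIRST sets, iterate to fixpoint:
pass 1:
  A via A→a c: +{a}
  B via B→d: +{d}
  C via C→B: +{d}
  C via C→c: +{c}
  S via S→a b: +{a}
  S via S→c A: +{c}
  S via S→d c: +{d}
  S: {a,c,d}  A: {a}  B: {d}  C: {c,d}
pass 2:
  A via A→S: +{c,d}
  S: {a,c,d}  A: {a,c,d}  B: {d}  C: {c,d}
pass 3: done
  S: {a,c,d}  A: {a,c,d}  B: {d}  C: {c,d}

FIRST(A) = ["a", "c", "d"]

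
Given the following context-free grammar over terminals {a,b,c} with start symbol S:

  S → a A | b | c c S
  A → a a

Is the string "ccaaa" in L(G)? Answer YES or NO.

Convert to CNF:
  S -> T0 A | T1 X2 | b
  A -> T0 T0
  T0 -> a
  T1 -> c
  X2 -> T1 S

CYK fill:
  [0..0]={T1}  "c"  orig:{}
  [1..1]={T1}  "c"  orig:{}
  [2..2]={T0}  "a"  orig:{}
  [3..3]={T0}  "a"  orig:{}
  [4..4]={T0}  "a"  orig:{}
  [0..1]=∅  "cc"
  [1..2]=∅  "ca"
  [2..3]={A}  "aa"
  [3..4]={A}  "aa"
  [0..2]=∅  "cca"
  [1..3]=∅  "caa"
  [2..4]={S}  "aaa"
  [0..3]=∅  "ccaa"
  [1..4]={X2}  "caaa"  orig:{}
  [0..4]={S}  "ccaaa"

S ∈ T[0,4] ⇒ YES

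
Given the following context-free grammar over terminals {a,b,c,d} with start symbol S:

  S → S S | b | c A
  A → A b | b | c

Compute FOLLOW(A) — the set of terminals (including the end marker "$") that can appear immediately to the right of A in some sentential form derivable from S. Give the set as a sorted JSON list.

FIRST sets, iterate to fixpoint:
round 1:
  A via A→b: +{b}
  A via A→c: +{c}
  S via S→b: +{b}
  S via S→c A: +{c}
  FIRST[S]={b,c}  FIRST[A]={b,c}
round 2: (no change)
  FIRST[S]={b,c}  FIRST[A]={b,c}

FOLLOW sets:
seed FOLLOW(S) with $
round 1:
  A→A b: FOLLOW(A) ⊇ FIRST(b) = {b}; new: +{b}
  S→S S: FOLLOW(S) ⊇ FIRST(S) = {b,c}; new: +{b,c}
  S→c A: FOLLOW(A) ⊇ FOLLOW(S) ⊇ {$,b,c}; new: +{$,c}
  FOLLOW(S)={$,b,c}  FOLLOW(A)={$,b,c}
round 2: (stable)
  FOLLOW(S)={$,b,c}  FOLLOW(A)={$,b,c}

FOLLOW(A) = ["$", "b", "c"]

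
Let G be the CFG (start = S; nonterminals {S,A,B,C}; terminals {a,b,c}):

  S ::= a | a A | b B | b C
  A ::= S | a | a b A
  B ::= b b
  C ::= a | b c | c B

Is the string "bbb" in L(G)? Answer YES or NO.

CNF form of G:
  S -> T0 A | T1 B | T1 C | a
  A -> T0 A | T0 X3 | T1 B | T1 C | a
  B -> T1 T1
  C -> T1 T2 | T2 B | a
  T0 -> a
  T1 -> b
  T2 -> c
  X3 -> T1 A

CYK table (by increasing span):
  T[0,0] 'b' = {T1}  orig:{}
  T[1,1] 'b' = {T1}  orig:{}
  T[2,2] 'b' = {T1}  orig:{}
  T[0,1] 'bb' = {B}
  T[1,2] 'bb' = {B}
  T[0,2] 'bbb' = {A,S}

S ∈ T[0,2] ⇒ YES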